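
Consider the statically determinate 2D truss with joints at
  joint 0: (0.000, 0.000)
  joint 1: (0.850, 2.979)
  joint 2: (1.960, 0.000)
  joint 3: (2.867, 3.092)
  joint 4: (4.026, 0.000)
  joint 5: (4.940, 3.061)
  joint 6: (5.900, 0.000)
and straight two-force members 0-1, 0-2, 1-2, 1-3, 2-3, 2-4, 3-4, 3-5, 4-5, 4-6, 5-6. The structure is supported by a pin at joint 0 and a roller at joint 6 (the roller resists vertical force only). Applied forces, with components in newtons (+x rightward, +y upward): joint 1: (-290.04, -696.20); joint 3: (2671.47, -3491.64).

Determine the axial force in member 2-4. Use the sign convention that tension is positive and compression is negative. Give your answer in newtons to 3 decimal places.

N=7 nodes, M=11 members, R=3 reactions → 2N=14, M+R=14
member 0 (0-1): L=3.0979, (cx,cy)=(0.2744,0.9616)
member 1 (0-2): L=1.9600, (cx,cy)=(1.0000,0.0000)
member 2 (1-2): L=3.1791, (cx,cy)=(0.3492,-0.9371)
member 3 (1-3): L=2.0202, (cx,cy)=(0.9984,0.0559)
member 4 (2-3): L=3.2223, (cx,cy)=(0.2815,0.9596)
member 5 (2-4): L=2.0660, (cx,cy)=(1.0000,0.0000)
member 6 (3-4): L=3.3021, (cx,cy)=(0.3510,-0.9364)
member 7 (3-5): L=2.0732, (cx,cy)=(0.9999,-0.0150)
member 8 (4-5): L=3.1945, (cx,cy)=(0.2861,0.9582)
member 9 (4-6): L=1.8740, (cx,cy)=(1.0000,0.0000)
member 10 (5-6): L=3.2080, (cx,cy)=(0.2993,-0.9542)
solve A·x = −loads:
  F[0-1] = -1182.6421 N (compression)
  F[0-2] = +2705.9234 N (tension)
  F[1-2] = +459.0343 N (tension)
  F[1-3] = -195.0341 N (compression)
  F[2-3] = -448.2689 N (compression)
  F[2-4] = +2992.3763 N (tension)
  F[3-4] = -3228.1604 N (compression)
  F[3-5] = -1859.5300 N (compression)
  F[4-5] = +3154.6590 N (tension)
  F[4-6] = +956.7340 N (tension)
  F[5-6] = -3197.0948 N (compression)
  Rx@0 = -2381.4300 N
  Ry@0 = +1137.2539 N
  Ry@6 = +3050.5861 N

2992.376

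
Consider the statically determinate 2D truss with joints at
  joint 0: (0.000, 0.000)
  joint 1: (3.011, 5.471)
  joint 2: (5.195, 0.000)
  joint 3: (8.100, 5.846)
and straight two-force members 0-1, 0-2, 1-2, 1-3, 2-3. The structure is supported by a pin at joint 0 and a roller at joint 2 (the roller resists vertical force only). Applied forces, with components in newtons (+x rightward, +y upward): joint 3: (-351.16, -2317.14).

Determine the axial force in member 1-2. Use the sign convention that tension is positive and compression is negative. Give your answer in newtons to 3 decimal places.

-903.755

N=4 nodes, M=5 members, R=3 reactions → 2N=8, M+R=8
member 0 (0-1): L=6.2448, (cx,cy)=(0.4822,0.8761)
member 1 (0-2): L=5.1950, (cx,cy)=(1.0000,0.0000)
member 2 (1-2): L=5.8908, (cx,cy)=(0.3707,-0.9287)
member 3 (1-3): L=5.1028, (cx,cy)=(0.9973,0.0735)
member 4 (2-3): L=6.5280, (cx,cy)=(0.4450,0.8955)
solve A·x = −loads:
  F[0-1] = +1027.9382 N (tension)
  F[0-2] = -846.7891 N (compression)
  F[1-2] = -903.7548 N (compression)
  F[1-3] = +832.9455 N (tension)
  F[2-3] = -2655.8120 N (compression)
  Rx@0 = +351.1600 N
  Ry@0 = -900.5602 N
  Ry@2 = +3217.7002 N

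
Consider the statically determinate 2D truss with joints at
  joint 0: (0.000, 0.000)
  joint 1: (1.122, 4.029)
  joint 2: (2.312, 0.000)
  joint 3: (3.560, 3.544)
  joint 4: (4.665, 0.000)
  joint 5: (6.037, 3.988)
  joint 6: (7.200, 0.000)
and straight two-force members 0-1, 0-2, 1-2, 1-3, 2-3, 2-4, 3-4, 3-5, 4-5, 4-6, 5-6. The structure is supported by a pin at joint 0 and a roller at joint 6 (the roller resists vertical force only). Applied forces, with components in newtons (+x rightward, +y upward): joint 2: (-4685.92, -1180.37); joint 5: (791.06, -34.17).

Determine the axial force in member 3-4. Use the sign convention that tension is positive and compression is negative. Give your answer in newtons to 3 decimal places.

N=7 nodes, M=11 members, R=3 reactions → 2N=14, M+R=14
member 0 (0-1): L=4.1823, (cx,cy)=(0.2683,0.9633)
member 1 (0-2): L=2.3120, (cx,cy)=(1.0000,0.0000)
member 2 (1-2): L=4.2011, (cx,cy)=(0.2833,-0.9590)
member 3 (1-3): L=2.4858, (cx,cy)=(0.9808,-0.1951)
member 4 (2-3): L=3.7573, (cx,cy)=(0.3322,0.9432)
member 5 (2-4): L=2.3530, (cx,cy)=(1.0000,0.0000)
member 6 (3-4): L=3.7123, (cx,cy)=(0.2977,-0.9547)
member 7 (3-5): L=2.5165, (cx,cy)=(0.9843,0.1764)
member 8 (4-5): L=4.2174, (cx,cy)=(0.3253,0.9456)
member 9 (4-6): L=2.5350, (cx,cy)=(1.0000,0.0000)
member 10 (5-6): L=4.1541, (cx,cy)=(0.2800,-0.9600)
solve A·x = −loads:
  F[0-1] = -382.7299 N (compression)
  F[0-2] = -3792.1840 N (compression)
  F[1-2] = +431.0724 N (tension)
  F[1-3] = -229.1869 N (compression)
  F[2-3] = +813.1171 N (tension)
  F[2-4] = +745.7639 N (tension)
  F[3-4] = -797.1518 N (compression)
  F[3-5] = +287.0811 N (tension)
  F[4-5] = +804.7953 N (tension)
  F[4-6] = +246.6679 N (tension)
  F[5-6] = -881.0733 N (compression)
  Rx@0 = +3894.8600 N
  Ry@0 = +368.7001 N
  Ry@6 = +845.8399 N

-797.152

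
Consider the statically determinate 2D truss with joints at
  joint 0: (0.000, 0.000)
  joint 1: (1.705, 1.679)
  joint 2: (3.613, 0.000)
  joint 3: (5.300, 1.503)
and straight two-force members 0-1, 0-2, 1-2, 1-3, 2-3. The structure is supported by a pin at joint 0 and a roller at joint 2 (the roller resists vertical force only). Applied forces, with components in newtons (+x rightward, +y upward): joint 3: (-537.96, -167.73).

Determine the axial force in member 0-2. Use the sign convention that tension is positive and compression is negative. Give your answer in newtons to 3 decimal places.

N=4 nodes, M=5 members, R=3 reactions → 2N=8, M+R=8
member 0 (0-1): L=2.3929, (cx,cy)=(0.7125,0.7017)
member 1 (0-2): L=3.6130, (cx,cy)=(1.0000,0.0000)
member 2 (1-2): L=2.5416, (cx,cy)=(0.7507,-0.6606)
member 3 (1-3): L=3.5993, (cx,cy)=(0.9988,-0.0489)
member 4 (2-3): L=2.2594, (cx,cy)=(0.7467,0.6652)
solve A·x = −loads:
  F[0-1] = -207.3287 N (compression)
  F[0-2] = -390.2345 N (compression)
  F[1-2] = +244.7721 N (tension)
  F[1-3] = -331.8782 N (compression)
  F[2-3] = -276.5396 N (compression)
  Rx@0 = +537.9600 N
  Ry@0 = +145.4728 N
  Ry@2 = +22.2572 N

-390.234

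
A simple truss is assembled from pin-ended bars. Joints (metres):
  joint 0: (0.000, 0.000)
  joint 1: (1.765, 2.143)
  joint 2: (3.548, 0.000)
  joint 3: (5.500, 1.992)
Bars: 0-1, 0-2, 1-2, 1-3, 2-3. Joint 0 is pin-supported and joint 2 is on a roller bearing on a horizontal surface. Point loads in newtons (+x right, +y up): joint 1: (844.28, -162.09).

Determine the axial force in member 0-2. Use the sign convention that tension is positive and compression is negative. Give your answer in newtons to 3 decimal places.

N=4 nodes, M=5 members, R=3 reactions → 2N=8, M+R=8
member 0 (0-1): L=2.7763, (cx,cy)=(0.6357,0.7719)
member 1 (0-2): L=3.5480, (cx,cy)=(1.0000,0.0000)
member 2 (1-2): L=2.7877, (cx,cy)=(0.6396,-0.7687)
member 3 (1-3): L=3.7381, (cx,cy)=(0.9992,-0.0404)
member 4 (2-3): L=2.7890, (cx,cy)=(0.6999,0.7142)
solve A·x = −loads:
  F[0-1] = +555.1126 N (tension)
  F[0-2] = +491.3699 N (tension)
  F[1-2] = -768.2644 N (compression)
  F[1-3] = -0.0000 N (compression)
  F[2-3] = +0.0000 N (tension)
  Rx@0 = -844.2800 N
  Ry@0 = -428.4909 N
  Ry@2 = +590.5809 N

491.370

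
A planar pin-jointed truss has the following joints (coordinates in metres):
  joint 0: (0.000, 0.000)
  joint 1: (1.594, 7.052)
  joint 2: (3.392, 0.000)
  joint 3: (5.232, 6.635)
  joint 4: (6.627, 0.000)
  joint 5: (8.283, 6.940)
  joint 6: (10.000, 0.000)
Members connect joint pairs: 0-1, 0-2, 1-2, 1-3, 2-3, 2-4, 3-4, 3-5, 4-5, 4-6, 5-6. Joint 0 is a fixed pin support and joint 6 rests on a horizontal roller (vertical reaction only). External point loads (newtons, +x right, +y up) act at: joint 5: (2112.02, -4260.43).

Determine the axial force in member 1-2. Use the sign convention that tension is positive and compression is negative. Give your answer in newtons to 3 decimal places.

N=7 nodes, M=11 members, R=3 reactions → 2N=14, M+R=14
member 0 (0-1): L=7.2299, (cx,cy)=(0.2205,0.9754)
member 1 (0-2): L=3.3920, (cx,cy)=(1.0000,0.0000)
member 2 (1-2): L=7.2776, (cx,cy)=(0.2471,-0.9690)
member 3 (1-3): L=3.6618, (cx,cy)=(0.9935,-0.1139)
member 4 (2-3): L=6.8854, (cx,cy)=(0.2672,0.9636)
member 5 (2-4): L=3.2350, (cx,cy)=(1.0000,0.0000)
member 6 (3-4): L=6.7801, (cx,cy)=(0.2058,-0.9786)
member 7 (3-5): L=3.0662, (cx,cy)=(0.9950,0.0995)
member 8 (4-5): L=7.1348, (cx,cy)=(0.2321,0.9727)
member 9 (4-6): L=3.3730, (cx,cy)=(1.0000,0.0000)
member 10 (5-6): L=7.1492, (cx,cy)=(0.2402,-0.9707)
solve A·x = −loads:
  F[0-1] = +752.7489 N (tension)
  F[0-2] = +1946.0591 N (tension)
  F[1-2] = -800.7482 N (compression)
  F[1-3] = +366.1753 N (tension)
  F[2-3] = +805.2089 N (tension)
  F[2-4] = +1533.0493 N (tension)
  F[3-4] = -676.9079 N (compression)
  F[3-5] = +721.8247 N (tension)
  F[4-5] = +681.0226 N (tension)
  F[4-6] = +1235.7096 N (tension)
  F[5-6] = -5145.2470 N (compression)
  Rx@0 = -2112.0200 N
  Ry@0 = -734.2260 N
  Ry@6 = +4994.6560 N

-800.748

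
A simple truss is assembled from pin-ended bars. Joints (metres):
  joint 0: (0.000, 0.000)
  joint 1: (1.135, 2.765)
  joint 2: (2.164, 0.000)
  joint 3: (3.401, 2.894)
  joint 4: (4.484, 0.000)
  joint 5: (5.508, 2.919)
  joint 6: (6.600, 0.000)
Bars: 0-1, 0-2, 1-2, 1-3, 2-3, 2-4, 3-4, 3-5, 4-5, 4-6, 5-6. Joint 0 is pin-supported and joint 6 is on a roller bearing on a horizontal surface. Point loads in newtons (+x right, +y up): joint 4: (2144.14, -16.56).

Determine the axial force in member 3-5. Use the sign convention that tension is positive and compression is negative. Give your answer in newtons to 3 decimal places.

-8.190

N=7 nodes, M=11 members, R=3 reactions → 2N=14, M+R=14
member 0 (0-1): L=2.9889, (cx,cy)=(0.3797,0.9251)
member 1 (0-2): L=2.1640, (cx,cy)=(1.0000,0.0000)
member 2 (1-2): L=2.9503, (cx,cy)=(0.3488,-0.9372)
member 3 (1-3): L=2.2697, (cx,cy)=(0.9984,0.0568)
member 4 (2-3): L=3.1473, (cx,cy)=(0.3930,0.9195)
member 5 (2-4): L=2.3200, (cx,cy)=(1.0000,0.0000)
member 6 (3-4): L=3.0900, (cx,cy)=(0.3505,-0.9366)
member 7 (3-5): L=2.1071, (cx,cy)=(0.9999,0.0119)
member 8 (4-5): L=3.0934, (cx,cy)=(0.3310,0.9436)
member 9 (4-6): L=2.1160, (cx,cy)=(1.0000,0.0000)
member 10 (5-6): L=3.1166, (cx,cy)=(0.3504,-0.9366)
solve A·x = −loads:
  F[0-1] = -5.7391 N (compression)
  F[0-2] = +2146.3194 N (tension)
  F[1-2] = +5.4178 N (tension)
  F[1-3] = -4.0756 N (compression)
  F[2-3] = -5.5220 N (compression)
  F[2-4] = +2150.3794 N (tension)
  F[3-4] = +5.5651 N (tension)
  F[3-5] = -8.1904 N (compression)
  F[4-5] = +12.0259 N (tension)
  F[4-6] = +4.2089 N (tension)
  F[5-6] = -12.0123 N (compression)
  Rx@0 = -2144.1400 N
  Ry@0 = +5.3092 N
  Ry@6 = +11.2508 N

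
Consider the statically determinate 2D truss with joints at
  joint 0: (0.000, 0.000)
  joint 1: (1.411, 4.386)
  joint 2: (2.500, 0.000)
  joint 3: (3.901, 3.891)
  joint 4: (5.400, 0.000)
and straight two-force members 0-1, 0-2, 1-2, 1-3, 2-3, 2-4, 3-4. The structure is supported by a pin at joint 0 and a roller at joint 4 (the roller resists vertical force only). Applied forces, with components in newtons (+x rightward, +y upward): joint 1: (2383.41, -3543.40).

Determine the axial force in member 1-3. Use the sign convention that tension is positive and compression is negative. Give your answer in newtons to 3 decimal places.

-2029.358

N=5 nodes, M=7 members, R=3 reactions → 2N=10, M+R=10
member 0 (0-1): L=4.6074, (cx,cy)=(0.3062,0.9520)
member 1 (0-2): L=2.5000, (cx,cy)=(1.0000,0.0000)
member 2 (1-2): L=4.5192, (cx,cy)=(0.2410,-0.9705)
member 3 (1-3): L=2.5387, (cx,cy)=(0.9808,-0.1950)
member 4 (2-3): L=4.1355, (cx,cy)=(0.3388,0.9409)
member 5 (2-4): L=2.9000, (cx,cy)=(1.0000,0.0000)
member 6 (3-4): L=4.1698, (cx,cy)=(0.3595,-0.9331)
solve A·x = −loads:
  F[0-1] = -716.0700 N (compression)
  F[0-2] = +2602.7051 N (tension)
  F[1-2] = -2540.9289 N (compression)
  F[1-3] = -2029.3579 N (compression)
  F[2-3] = +2621.0369 N (tension)
  F[2-4] = +1102.4780 N (tension)
  F[3-4] = -3066.7556 N (compression)
  Rx@0 = -2383.4100 N
  Ry@0 = +681.6641 N
  Ry@4 = +2861.7359 N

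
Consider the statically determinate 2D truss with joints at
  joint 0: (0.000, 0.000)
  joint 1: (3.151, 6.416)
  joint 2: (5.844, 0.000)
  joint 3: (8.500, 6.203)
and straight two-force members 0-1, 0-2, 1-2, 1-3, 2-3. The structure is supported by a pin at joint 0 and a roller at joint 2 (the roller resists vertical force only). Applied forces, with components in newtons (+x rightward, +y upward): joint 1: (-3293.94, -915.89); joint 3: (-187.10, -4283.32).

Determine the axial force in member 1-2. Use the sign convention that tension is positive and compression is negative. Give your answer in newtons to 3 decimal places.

1420.634

N=4 nodes, M=5 members, R=3 reactions → 2N=8, M+R=8
member 0 (0-1): L=7.1480, (cx,cy)=(0.4408,0.8976)
member 1 (0-2): L=5.8440, (cx,cy)=(1.0000,0.0000)
member 2 (1-2): L=6.9583, (cx,cy)=(0.3870,-0.9221)
member 3 (1-3): L=5.3532, (cx,cy)=(0.9992,-0.0398)
member 4 (2-3): L=6.7477, (cx,cy)=(0.3936,0.9193)
solve A·x = −loads:
  F[0-1] = -2551.5950 N (compression)
  F[0-2] = -2356.2387 N (compression)
  F[1-2] = +1420.6340 N (tension)
  F[1-3] = +1620.6049 N (tension)
  F[2-3] = -4589.3083 N (compression)
  Rx@0 = +3481.0400 N
  Ry@0 = +2290.2967 N
  Ry@2 = +2908.9133 N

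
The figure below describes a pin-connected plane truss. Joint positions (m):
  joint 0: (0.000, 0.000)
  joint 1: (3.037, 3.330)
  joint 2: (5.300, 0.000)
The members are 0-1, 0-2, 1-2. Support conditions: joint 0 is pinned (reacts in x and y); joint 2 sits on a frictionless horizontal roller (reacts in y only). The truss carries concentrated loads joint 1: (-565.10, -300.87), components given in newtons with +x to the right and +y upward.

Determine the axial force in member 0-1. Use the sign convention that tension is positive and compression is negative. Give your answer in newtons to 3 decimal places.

-654.408

N=3 nodes, M=3 members, R=3 reactions → 2N=6, M+R=6
member 0 (0-1): L=4.5069, (cx,cy)=(0.6739,0.7389)
member 1 (0-2): L=5.3000, (cx,cy)=(1.0000,0.0000)
member 2 (1-2): L=4.0262, (cx,cy)=(0.5621,-0.8271)
solve A·x = −loads:
  F[0-1] = -654.4082 N (compression)
  F[0-2] = -124.1247 N (compression)
  F[1-2] = +220.8340 N (tension)
  Rx@0 = +565.1000 N
  Ry@0 = +483.5192 N
  Ry@2 = -182.6492 N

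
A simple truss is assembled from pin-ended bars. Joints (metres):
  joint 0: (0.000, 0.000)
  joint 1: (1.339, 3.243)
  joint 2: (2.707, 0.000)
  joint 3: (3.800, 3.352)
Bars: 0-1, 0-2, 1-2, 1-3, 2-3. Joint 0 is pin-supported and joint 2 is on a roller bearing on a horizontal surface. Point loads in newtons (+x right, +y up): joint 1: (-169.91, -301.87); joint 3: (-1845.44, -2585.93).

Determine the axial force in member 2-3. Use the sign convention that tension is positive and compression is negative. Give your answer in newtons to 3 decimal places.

N=4 nodes, M=5 members, R=3 reactions → 2N=8, M+R=8
member 0 (0-1): L=3.5086, (cx,cy)=(0.3816,0.9243)
member 1 (0-2): L=2.7070, (cx,cy)=(1.0000,0.0000)
member 2 (1-2): L=3.5197, (cx,cy)=(0.3887,-0.9214)
member 3 (1-3): L=2.4634, (cx,cy)=(0.9990,0.0442)
member 4 (2-3): L=3.5257, (cx,cy)=(0.3100,0.9507)
solve A·x = −loads:
  F[0-1] = -1727.9283 N (compression)
  F[0-2] = -1355.9062 N (compression)
  F[1-2] = +1356.9168 N (tension)
  F[1-3] = -1017.9190 N (compression)
  F[2-3] = -2672.5572 N (compression)
  Rx@0 = +2015.3500 N
  Ry@0 = +1597.1443 N
  Ry@2 = +1290.6557 N

-2672.557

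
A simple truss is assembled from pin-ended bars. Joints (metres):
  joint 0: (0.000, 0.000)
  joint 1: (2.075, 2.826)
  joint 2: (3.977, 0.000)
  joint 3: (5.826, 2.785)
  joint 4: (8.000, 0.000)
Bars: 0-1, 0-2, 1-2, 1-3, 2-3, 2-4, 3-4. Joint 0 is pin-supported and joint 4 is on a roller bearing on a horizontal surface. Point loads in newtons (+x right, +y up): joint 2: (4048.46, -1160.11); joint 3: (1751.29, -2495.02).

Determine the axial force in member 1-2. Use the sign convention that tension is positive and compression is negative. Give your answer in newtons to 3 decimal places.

N=5 nodes, M=7 members, R=3 reactions → 2N=10, M+R=10
member 0 (0-1): L=3.5060, (cx,cy)=(0.5918,0.8061)
member 1 (0-2): L=3.9770, (cx,cy)=(1.0000,0.0000)
member 2 (1-2): L=3.4064, (cx,cy)=(0.5584,-0.8296)
member 3 (1-3): L=3.7512, (cx,cy)=(0.9999,-0.0109)
member 4 (2-3): L=3.3429, (cx,cy)=(0.5531,0.8331)
member 5 (2-4): L=4.0230, (cx,cy)=(1.0000,0.0000)
member 6 (3-4): L=3.5331, (cx,cy)=(0.6153,-0.7883)
solve A·x = −loads:
  F[0-1] = -808.5642 N (compression)
  F[0-2] = +6278.2953 N (tension)
  F[1-2] = +797.7833 N (tension)
  F[1-3] = -924.0453 N (compression)
  F[2-3] = +598.0817 N (tension)
  F[2-4] = +2344.4743 N (tension)
  F[3-4] = -3810.1031 N (compression)
  Rx@0 = -5799.7500 N
  Ry@0 = +651.7442 N
  Ry@4 = +3003.3858 N

797.783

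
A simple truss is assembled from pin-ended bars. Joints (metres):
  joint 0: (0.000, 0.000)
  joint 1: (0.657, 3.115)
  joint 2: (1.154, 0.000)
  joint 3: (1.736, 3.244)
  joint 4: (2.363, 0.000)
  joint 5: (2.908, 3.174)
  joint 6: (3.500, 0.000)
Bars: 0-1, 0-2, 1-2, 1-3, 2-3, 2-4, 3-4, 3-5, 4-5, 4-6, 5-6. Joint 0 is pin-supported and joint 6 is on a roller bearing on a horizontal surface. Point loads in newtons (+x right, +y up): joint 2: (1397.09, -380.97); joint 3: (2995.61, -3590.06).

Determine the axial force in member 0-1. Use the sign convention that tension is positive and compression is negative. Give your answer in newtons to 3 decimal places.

727.413

N=7 nodes, M=11 members, R=3 reactions → 2N=14, M+R=14
member 0 (0-1): L=3.1835, (cx,cy)=(0.2064,0.9785)
member 1 (0-2): L=1.1540, (cx,cy)=(1.0000,0.0000)
member 2 (1-2): L=3.1544, (cx,cy)=(0.1576,-0.9875)
member 3 (1-3): L=1.0867, (cx,cy)=(0.9929,0.1187)
member 4 (2-3): L=3.2958, (cx,cy)=(0.1766,0.9843)
member 5 (2-4): L=1.2090, (cx,cy)=(1.0000,0.0000)
member 6 (3-4): L=3.3040, (cx,cy)=(0.1898,-0.9818)
member 7 (3-5): L=1.1741, (cx,cy)=(0.9982,-0.0596)
member 8 (4-5): L=3.2205, (cx,cy)=(0.1692,0.9856)
member 9 (4-6): L=1.1370, (cx,cy)=(1.0000,0.0000)
member 10 (5-6): L=3.2287, (cx,cy)=(0.1834,-0.9830)
solve A·x = −loads:
  F[0-1] = +727.4125 N (tension)
  F[0-2] = +4242.5806 N (tension)
  F[1-2] = -689.4304 N (compression)
  F[1-3] = +260.5872 N (tension)
  F[2-3] = +1078.7420 N (tension)
  F[2-4] = +2546.3718 N (tension)
  F[3-4] = -4668.4400 N (compression)
  F[3-5] = -1663.4112 N (compression)
  F[4-5] = +4650.6894 N (tension)
  F[4-6] = +873.4114 N (tension)
  F[5-6] = -4763.5396 N (compression)
  Rx@0 = -4392.7000 N
  Ry@0 = -711.7535 N
  Ry@6 = +4682.7835 N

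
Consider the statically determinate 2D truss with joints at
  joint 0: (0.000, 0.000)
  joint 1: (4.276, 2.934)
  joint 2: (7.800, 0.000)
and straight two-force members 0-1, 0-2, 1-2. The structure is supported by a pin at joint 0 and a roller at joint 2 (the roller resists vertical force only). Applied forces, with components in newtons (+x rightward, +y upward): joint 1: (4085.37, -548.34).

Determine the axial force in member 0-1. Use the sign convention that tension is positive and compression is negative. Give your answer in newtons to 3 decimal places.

2278.271

N=3 nodes, M=3 members, R=3 reactions → 2N=6, M+R=6
member 0 (0-1): L=5.1858, (cx,cy)=(0.8246,0.5658)
member 1 (0-2): L=7.8000, (cx,cy)=(1.0000,0.0000)
member 2 (1-2): L=4.5855, (cx,cy)=(0.7685,-0.6398)
solve A·x = −loads:
  F[0-1] = +2278.2713 N (tension)
  F[0-2] = +2206.8004 N (tension)
  F[1-2] = -2871.5416 N (compression)
  Rx@0 = -4085.3700 N
  Ry@0 = -1288.9904 N
  Ry@2 = +1837.3304 N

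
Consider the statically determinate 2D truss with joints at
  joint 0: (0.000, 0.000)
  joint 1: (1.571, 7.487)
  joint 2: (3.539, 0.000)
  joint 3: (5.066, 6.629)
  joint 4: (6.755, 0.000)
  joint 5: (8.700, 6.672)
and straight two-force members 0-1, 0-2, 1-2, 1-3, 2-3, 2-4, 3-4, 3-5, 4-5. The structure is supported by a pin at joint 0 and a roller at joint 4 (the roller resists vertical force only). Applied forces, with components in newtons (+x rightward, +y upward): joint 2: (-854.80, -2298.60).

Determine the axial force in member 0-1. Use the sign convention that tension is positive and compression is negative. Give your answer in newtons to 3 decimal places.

N=6 nodes, M=9 members, R=3 reactions → 2N=12, M+R=12
member 0 (0-1): L=7.6500, (cx,cy)=(0.2054,0.9787)
member 1 (0-2): L=3.5390, (cx,cy)=(1.0000,0.0000)
member 2 (1-2): L=7.7413, (cx,cy)=(0.2542,-0.9671)
member 3 (1-3): L=3.5988, (cx,cy)=(0.9712,-0.2384)
member 4 (2-3): L=6.8026, (cx,cy)=(0.2245,0.9745)
member 5 (2-4): L=3.2160, (cx,cy)=(1.0000,0.0000)
member 6 (3-4): L=6.8408, (cx,cy)=(0.2469,-0.9690)
member 7 (3-5): L=3.6343, (cx,cy)=(0.9999,0.0118)
member 8 (4-5): L=6.9497, (cx,cy)=(0.2799,0.9600)
solve A·x = −loads:
  F[0-1] = -1118.1764 N (compression)
  F[0-2] = -625.1733 N (compression)
  F[1-2] = +1271.8794 N (tension)
  F[1-3] = -569.3827 N (compression)
  F[2-3] = +1096.4884 N (tension)
  F[2-4] = +306.8317 N (tension)
  F[3-4] = -1242.7296 N (compression)
  F[3-5] = -0.0000 N (tension)
  F[4-5] = +0.0000 N (tension)
  Rx@0 = +854.8000 N
  Ry@0 = +1094.3446 N
  Ry@4 = +1204.2554 N

-1118.176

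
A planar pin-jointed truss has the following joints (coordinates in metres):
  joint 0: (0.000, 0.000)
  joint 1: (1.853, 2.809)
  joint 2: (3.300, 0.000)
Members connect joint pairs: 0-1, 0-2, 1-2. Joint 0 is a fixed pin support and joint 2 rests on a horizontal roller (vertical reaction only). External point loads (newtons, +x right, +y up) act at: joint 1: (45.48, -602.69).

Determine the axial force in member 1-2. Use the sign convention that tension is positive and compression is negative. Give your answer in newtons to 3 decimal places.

-424.230

N=3 nodes, M=3 members, R=3 reactions → 2N=6, M+R=6
member 0 (0-1): L=3.3651, (cx,cy)=(0.5506,0.8347)
member 1 (0-2): L=3.3000, (cx,cy)=(1.0000,0.0000)
member 2 (1-2): L=3.1598, (cx,cy)=(0.4579,-0.8890)
solve A·x = −loads:
  F[0-1] = -270.2134 N (compression)
  F[0-2] = +194.2723 N (tension)
  F[1-2] = -424.2297 N (compression)
  Rx@0 = -45.4800 N
  Ry@0 = +225.5573 N
  Ry@2 = +377.1327 N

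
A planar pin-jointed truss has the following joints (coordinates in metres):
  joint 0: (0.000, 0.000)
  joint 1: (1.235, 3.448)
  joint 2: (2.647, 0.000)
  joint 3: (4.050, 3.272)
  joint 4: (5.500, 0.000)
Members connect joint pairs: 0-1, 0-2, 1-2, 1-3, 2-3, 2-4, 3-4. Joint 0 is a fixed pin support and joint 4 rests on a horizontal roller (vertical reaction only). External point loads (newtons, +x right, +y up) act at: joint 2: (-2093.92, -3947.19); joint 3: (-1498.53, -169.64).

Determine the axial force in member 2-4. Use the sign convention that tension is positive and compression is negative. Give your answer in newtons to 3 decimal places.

N=5 nodes, M=7 members, R=3 reactions → 2N=10, M+R=10
member 0 (0-1): L=3.6625, (cx,cy)=(0.3372,0.9414)
member 1 (0-2): L=2.6470, (cx,cy)=(1.0000,0.0000)
member 2 (1-2): L=3.7259, (cx,cy)=(0.3790,-0.9254)
member 3 (1-3): L=2.8205, (cx,cy)=(0.9981,-0.0624)
member 4 (2-3): L=3.5601, (cx,cy)=(0.3941,0.9191)
member 5 (2-4): L=2.8530, (cx,cy)=(1.0000,0.0000)
member 6 (3-4): L=3.5789, (cx,cy)=(0.4052,-0.9142)
solve A·x = −loads:
  F[0-1] = -3169.3478 N (compression)
  F[0-2] = -2523.7425 N (compression)
  F[1-2] = +3383.0438 N (tension)
  F[1-3] = -2355.3604 N (compression)
  F[2-3] = +888.3818 N (tension)
  F[2-4] = +502.1389 N (tension)
  F[3-4] = -1239.3808 N (compression)
  Rx@0 = +3592.4500 N
  Ry@0 = +2983.7275 N
  Ry@4 = +1133.1025 N

502.139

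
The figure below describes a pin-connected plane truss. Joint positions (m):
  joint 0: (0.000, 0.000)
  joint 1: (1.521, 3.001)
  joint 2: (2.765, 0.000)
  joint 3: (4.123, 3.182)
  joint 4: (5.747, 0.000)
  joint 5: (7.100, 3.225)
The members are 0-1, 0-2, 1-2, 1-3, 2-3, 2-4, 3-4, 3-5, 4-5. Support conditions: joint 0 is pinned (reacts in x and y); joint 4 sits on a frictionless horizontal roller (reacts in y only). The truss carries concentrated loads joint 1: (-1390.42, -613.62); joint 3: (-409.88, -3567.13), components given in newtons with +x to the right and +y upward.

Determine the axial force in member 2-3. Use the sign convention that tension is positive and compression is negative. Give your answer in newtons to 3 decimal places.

-1913.084

N=6 nodes, M=9 members, R=3 reactions → 2N=12, M+R=12
member 0 (0-1): L=3.3644, (cx,cy)=(0.4521,0.8920)
member 1 (0-2): L=2.7650, (cx,cy)=(1.0000,0.0000)
member 2 (1-2): L=3.2486, (cx,cy)=(0.3829,-0.9238)
member 3 (1-3): L=2.6083, (cx,cy)=(0.9976,0.0694)
member 4 (2-3): L=3.4597, (cx,cy)=(0.3925,0.9197)
member 5 (2-4): L=2.9820, (cx,cy)=(1.0000,0.0000)
member 6 (3-4): L=3.5725, (cx,cy)=(0.4546,-0.8907)
member 7 (3-5): L=2.9773, (cx,cy)=(0.9999,0.0144)
member 8 (4-5): L=3.4973, (cx,cy)=(0.3869,0.9221)
solve A·x = −loads:
  F[0-1] = -2704.3606 N (compression)
  F[0-2] = -577.7087 N (compression)
  F[1-2] = +1904.7287 N (tension)
  F[1-3] = -562.9094 N (compression)
  F[2-3] = -1913.0842 N (compression)
  F[2-4] = +902.6028 N (tension)
  F[3-4] = -1985.5395 N (compression)
  F[3-5] = +0.0000 N (tension)
  F[4-5] = -0.0000 N (compression)
  Rx@0 = +1800.3000 N
  Ry@0 = +2412.2265 N
  Ry@4 = +1768.5235 N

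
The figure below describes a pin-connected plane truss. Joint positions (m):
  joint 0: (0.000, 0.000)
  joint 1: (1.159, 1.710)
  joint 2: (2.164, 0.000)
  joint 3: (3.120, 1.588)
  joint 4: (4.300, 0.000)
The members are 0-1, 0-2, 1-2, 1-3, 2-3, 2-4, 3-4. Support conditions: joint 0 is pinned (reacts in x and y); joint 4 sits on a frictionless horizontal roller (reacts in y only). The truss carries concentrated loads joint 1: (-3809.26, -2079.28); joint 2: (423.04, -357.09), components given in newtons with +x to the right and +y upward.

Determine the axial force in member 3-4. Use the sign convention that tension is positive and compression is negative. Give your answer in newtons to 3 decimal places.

965.164

N=5 nodes, M=7 members, R=3 reactions → 2N=10, M+R=10
member 0 (0-1): L=2.0658, (cx,cy)=(0.5611,0.8278)
member 1 (0-2): L=2.1640, (cx,cy)=(1.0000,0.0000)
member 2 (1-2): L=1.9835, (cx,cy)=(0.5067,-0.8621)
member 3 (1-3): L=1.9648, (cx,cy)=(0.9981,-0.0621)
member 4 (2-3): L=1.8536, (cx,cy)=(0.5158,0.8567)
member 5 (2-4): L=2.1360, (cx,cy)=(1.0000,0.0000)
member 6 (3-4): L=1.9784, (cx,cy)=(0.5964,-0.8027)
solve A·x = −loads:
  F[0-1] = -3879.1293 N (compression)
  F[0-2] = -1209.8287 N (compression)
  F[1-2] = +1240.3034 N (tension)
  F[1-3] = +1006.3618 N (tension)
  F[2-3] = -831.3129 N (compression)
  F[2-4] = -575.6581 N (compression)
  F[3-4] = +965.1637 N (tension)
  Rx@0 = +3386.2200 N
  Ry@0 = +3211.0691 N
  Ry@4 = -774.6991 N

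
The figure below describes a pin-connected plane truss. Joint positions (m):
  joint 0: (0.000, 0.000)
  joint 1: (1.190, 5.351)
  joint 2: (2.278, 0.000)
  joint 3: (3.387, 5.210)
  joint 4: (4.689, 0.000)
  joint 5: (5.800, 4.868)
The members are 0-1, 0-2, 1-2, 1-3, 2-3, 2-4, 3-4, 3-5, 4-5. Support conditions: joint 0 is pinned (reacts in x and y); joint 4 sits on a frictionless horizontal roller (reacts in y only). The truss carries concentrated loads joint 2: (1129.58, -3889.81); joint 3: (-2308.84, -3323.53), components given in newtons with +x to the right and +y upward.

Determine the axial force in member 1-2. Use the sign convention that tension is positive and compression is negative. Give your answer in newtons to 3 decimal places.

5755.637

N=6 nodes, M=9 members, R=3 reactions → 2N=12, M+R=12
member 0 (0-1): L=5.4817, (cx,cy)=(0.2171,0.9762)
member 1 (0-2): L=2.2780, (cx,cy)=(1.0000,0.0000)
member 2 (1-2): L=5.4605, (cx,cy)=(0.1992,-0.9799)
member 3 (1-3): L=2.2015, (cx,cy)=(0.9979,-0.0640)
member 4 (2-3): L=5.3267, (cx,cy)=(0.2082,0.9781)
member 5 (2-4): L=2.4110, (cx,cy)=(1.0000,0.0000)
member 6 (3-4): L=5.3702, (cx,cy)=(0.2424,-0.9702)
member 7 (3-5): L=2.4371, (cx,cy)=(0.9901,-0.1403)
member 8 (4-5): L=4.9932, (cx,cy)=(0.2225,0.9749)
solve A·x = −loads:
  F[0-1] = -5622.3754 N (compression)
  F[0-2] = +41.2732 N (tension)
  F[1-2] = +5755.6367 N (tension)
  F[1-3] = -2372.2116 N (compression)
  F[2-3] = -1789.6350 N (compression)
  F[2-4] = +431.0952 N (tension)
  F[3-4] = -1778.0935 N (compression)
  F[3-5] = -0.0000 N (compression)
  F[4-5] = +0.0000 N (tension)
  Rx@0 = +1179.2600 N
  Ry@0 = +5488.2969 N
  Ry@4 = +1725.0431 N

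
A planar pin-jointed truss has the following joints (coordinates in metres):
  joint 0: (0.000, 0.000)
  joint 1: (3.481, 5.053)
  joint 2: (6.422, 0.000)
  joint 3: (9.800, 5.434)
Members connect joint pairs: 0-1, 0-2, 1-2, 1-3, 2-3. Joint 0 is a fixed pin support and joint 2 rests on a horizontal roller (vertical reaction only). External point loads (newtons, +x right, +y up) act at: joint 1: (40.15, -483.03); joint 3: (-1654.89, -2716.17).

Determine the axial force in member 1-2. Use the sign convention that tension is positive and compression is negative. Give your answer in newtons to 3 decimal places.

N=4 nodes, M=5 members, R=3 reactions → 2N=8, M+R=8
member 0 (0-1): L=6.1360, (cx,cy)=(0.5673,0.8235)
member 1 (0-2): L=6.4220, (cx,cy)=(1.0000,0.0000)
member 2 (1-2): L=5.8466, (cx,cy)=(0.5030,-0.8643)
member 3 (1-3): L=6.3305, (cx,cy)=(0.9982,0.0602)
member 4 (2-3): L=6.3984, (cx,cy)=(0.5279,0.8493)
solve A·x = −loads:
  F[0-1] = -195.7369 N (compression)
  F[0-2] = -1503.6965 N (compression)
  F[1-2] = -369.9491 N (compression)
  F[1-3] = +34.9656 N (tension)
  F[2-3] = -3200.6895 N (compression)
  Rx@0 = +1614.7400 N
  Ry@0 = +161.1902 N
  Ry@2 = +3038.0098 N

-369.949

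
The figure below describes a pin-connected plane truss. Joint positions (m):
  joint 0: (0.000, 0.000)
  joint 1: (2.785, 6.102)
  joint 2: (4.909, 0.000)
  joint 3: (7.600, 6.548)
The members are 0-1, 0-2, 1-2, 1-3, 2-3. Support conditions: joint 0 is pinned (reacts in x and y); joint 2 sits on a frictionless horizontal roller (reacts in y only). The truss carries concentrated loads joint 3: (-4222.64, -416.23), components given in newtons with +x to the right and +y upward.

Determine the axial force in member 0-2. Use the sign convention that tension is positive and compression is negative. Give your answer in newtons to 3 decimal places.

-1756.070

N=4 nodes, M=5 members, R=3 reactions → 2N=8, M+R=8
member 0 (0-1): L=6.7075, (cx,cy)=(0.4152,0.9097)
member 1 (0-2): L=4.9090, (cx,cy)=(1.0000,0.0000)
member 2 (1-2): L=6.4611, (cx,cy)=(0.3287,-0.9444)
member 3 (1-3): L=4.8356, (cx,cy)=(0.9957,0.0922)
member 4 (2-3): L=7.0794, (cx,cy)=(0.3801,0.9249)
solve A·x = −loads:
  F[0-1] = -5940.5863 N (compression)
  F[0-2] = -1756.0698 N (compression)
  F[1-2] = +5309.2546 N (tension)
  F[1-3] = -4229.9473 N (compression)
  F[2-3] = -28.2093 N (compression)
  Rx@0 = +4222.6400 N
  Ry@0 = +5404.3129 N
  Ry@2 = -4988.0829 N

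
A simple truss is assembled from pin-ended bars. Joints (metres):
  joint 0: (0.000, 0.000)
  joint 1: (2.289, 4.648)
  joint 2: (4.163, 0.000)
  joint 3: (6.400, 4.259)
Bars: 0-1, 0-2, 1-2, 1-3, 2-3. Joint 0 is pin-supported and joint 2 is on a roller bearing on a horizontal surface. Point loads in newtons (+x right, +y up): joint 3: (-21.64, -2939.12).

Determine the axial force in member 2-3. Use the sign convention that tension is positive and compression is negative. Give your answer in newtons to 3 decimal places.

N=4 nodes, M=5 members, R=3 reactions → 2N=8, M+R=8
member 0 (0-1): L=5.1811, (cx,cy)=(0.4418,0.8971)
member 1 (0-2): L=4.1630, (cx,cy)=(1.0000,0.0000)
member 2 (1-2): L=5.0116, (cx,cy)=(0.3739,-0.9275)
member 3 (1-3): L=4.1294, (cx,cy)=(0.9956,-0.0942)
member 4 (2-3): L=4.8107, (cx,cy)=(0.4650,0.8853)
solve A·x = −loads:
  F[0-1] = +1735.7964 N (tension)
  F[0-2] = -788.5168 N (compression)
  F[1-2] = -1826.9506 N (compression)
  F[1-3] = +1456.5150 N (tension)
  F[2-3] = -3164.8922 N (compression)
  Rx@0 = +21.6400 N
  Ry@0 = -1557.2055 N
  Ry@2 = +4496.3255 N

-3164.892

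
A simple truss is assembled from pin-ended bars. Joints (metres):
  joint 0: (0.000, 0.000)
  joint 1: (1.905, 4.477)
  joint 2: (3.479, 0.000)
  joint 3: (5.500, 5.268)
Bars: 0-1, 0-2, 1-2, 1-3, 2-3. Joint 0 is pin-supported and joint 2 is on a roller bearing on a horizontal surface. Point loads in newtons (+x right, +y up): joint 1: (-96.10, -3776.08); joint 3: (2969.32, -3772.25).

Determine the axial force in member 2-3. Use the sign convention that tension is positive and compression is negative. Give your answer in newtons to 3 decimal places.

-5177.083

N=4 nodes, M=5 members, R=3 reactions → 2N=8, M+R=8
member 0 (0-1): L=4.8654, (cx,cy)=(0.3915,0.9202)
member 1 (0-2): L=3.4790, (cx,cy)=(1.0000,0.0000)
member 2 (1-2): L=4.7456, (cx,cy)=(0.3317,-0.9434)
member 3 (1-3): L=3.6810, (cx,cy)=(0.9766,0.2149)
member 4 (2-3): L=5.6424, (cx,cy)=(0.3582,0.9337)
solve A·x = −loads:
  F[0-1] = +5276.7918 N (tension)
  F[0-2] = +807.1626 N (tension)
  F[1-2] = -8024.4775 N (compression)
  F[1-3] = +4939.0466 N (tension)
  F[2-3] = -5177.0830 N (compression)
  Rx@0 = -2873.2200 N
  Ry@0 = -4855.5060 N
  Ry@2 = +12403.8360 N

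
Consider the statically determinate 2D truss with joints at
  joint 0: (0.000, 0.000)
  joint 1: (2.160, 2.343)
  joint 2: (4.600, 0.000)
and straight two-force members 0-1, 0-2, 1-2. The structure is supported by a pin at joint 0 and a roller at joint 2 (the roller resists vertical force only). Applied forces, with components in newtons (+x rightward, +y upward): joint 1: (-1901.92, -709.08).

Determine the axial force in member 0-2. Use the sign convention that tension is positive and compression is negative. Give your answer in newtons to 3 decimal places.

-662.101

N=3 nodes, M=3 members, R=3 reactions → 2N=6, M+R=6
member 0 (0-1): L=3.1867, (cx,cy)=(0.6778,0.7352)
member 1 (0-2): L=4.6000, (cx,cy)=(1.0000,0.0000)
member 2 (1-2): L=3.3828, (cx,cy)=(0.7213,-0.6926)
solve A·x = −loads:
  F[0-1] = -1829.1525 N (compression)
  F[0-2] = -662.1007 N (compression)
  F[1-2] = +917.9286 N (tension)
  Rx@0 = +1901.9200 N
  Ry@0 = +1344.8595 N
  Ry@2 = -635.7795 N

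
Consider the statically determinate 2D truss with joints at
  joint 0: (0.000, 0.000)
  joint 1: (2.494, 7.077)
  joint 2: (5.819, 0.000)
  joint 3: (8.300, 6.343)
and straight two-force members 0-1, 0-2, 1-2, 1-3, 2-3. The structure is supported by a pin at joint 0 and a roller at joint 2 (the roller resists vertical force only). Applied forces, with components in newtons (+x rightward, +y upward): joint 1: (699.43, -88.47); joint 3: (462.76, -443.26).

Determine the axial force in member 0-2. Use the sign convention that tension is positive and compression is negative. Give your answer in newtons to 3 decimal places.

635.864

N=4 nodes, M=5 members, R=3 reactions → 2N=8, M+R=8
member 0 (0-1): L=7.5036, (cx,cy)=(0.3324,0.9431)
member 1 (0-2): L=5.8190, (cx,cy)=(1.0000,0.0000)
member 2 (1-2): L=7.8192, (cx,cy)=(0.4252,-0.9051)
member 3 (1-3): L=5.8522, (cx,cy)=(0.9921,-0.1254)
member 4 (2-3): L=6.8109, (cx,cy)=(0.3643,0.9313)
solve A·x = −loads:
  F[0-1] = +1583.5348 N (tension)
  F[0-2] = +635.8643 N (tension)
  F[1-2] = -1832.5503 N (compression)
  F[1-3] = +610.9877 N (tension)
  F[2-3] = -393.6759 N (compression)
  Rx@0 = -1162.1900 N
  Ry@0 = -1493.5071 N
  Ry@2 = +2025.2371 N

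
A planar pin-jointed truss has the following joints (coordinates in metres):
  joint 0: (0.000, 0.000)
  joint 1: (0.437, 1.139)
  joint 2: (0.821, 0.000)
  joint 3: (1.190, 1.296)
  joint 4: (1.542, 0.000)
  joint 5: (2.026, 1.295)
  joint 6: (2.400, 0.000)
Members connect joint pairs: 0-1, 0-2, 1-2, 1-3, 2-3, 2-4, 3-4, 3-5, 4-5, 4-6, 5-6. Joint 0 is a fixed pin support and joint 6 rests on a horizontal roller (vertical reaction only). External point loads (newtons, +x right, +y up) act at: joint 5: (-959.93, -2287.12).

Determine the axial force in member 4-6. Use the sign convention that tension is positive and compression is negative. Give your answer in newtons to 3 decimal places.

N=7 nodes, M=11 members, R=3 reactions → 2N=14, M+R=14
member 0 (0-1): L=1.2200, (cx,cy)=(0.3582,0.9336)
member 1 (0-2): L=0.8210, (cx,cy)=(1.0000,0.0000)
member 2 (1-2): L=1.2020, (cx,cy)=(0.3195,-0.9476)
member 3 (1-3): L=0.7692, (cx,cy)=(0.9789,0.2041)
member 4 (2-3): L=1.3475, (cx,cy)=(0.2738,0.9618)
member 5 (2-4): L=0.7210, (cx,cy)=(1.0000,0.0000)
member 6 (3-4): L=1.3430, (cx,cy)=(0.2621,-0.9650)
member 7 (3-5): L=0.8360, (cx,cy)=(1.0000,-0.0012)
member 8 (4-5): L=1.3825, (cx,cy)=(0.3501,0.9367)
member 9 (4-6): L=0.8580, (cx,cy)=(1.0000,0.0000)
member 10 (5-6): L=1.3479, (cx,cy)=(0.2775,-0.9607)
solve A·x = −loads:
  F[0-1] = -936.5181 N (compression)
  F[0-2] = -624.4599 N (compression)
  F[1-2] = +793.1592 N (tension)
  F[1-3] = -601.5244 N (compression)
  F[2-3] = -781.4657 N (compression)
  F[2-4] = -157.0732 N (compression)
  F[3-4] = +907.3388 N (tension)
  F[3-5] = -1040.6793 N (compression)
  F[4-5] = -934.7737 N (compression)
  F[4-6] = +408.0061 N (tension)
  F[5-6] = -1470.4851 N (compression)
  Rx@0 = +959.9300 N
  Ry@0 = +874.3718 N
  Ry@6 = +1412.7482 N

408.006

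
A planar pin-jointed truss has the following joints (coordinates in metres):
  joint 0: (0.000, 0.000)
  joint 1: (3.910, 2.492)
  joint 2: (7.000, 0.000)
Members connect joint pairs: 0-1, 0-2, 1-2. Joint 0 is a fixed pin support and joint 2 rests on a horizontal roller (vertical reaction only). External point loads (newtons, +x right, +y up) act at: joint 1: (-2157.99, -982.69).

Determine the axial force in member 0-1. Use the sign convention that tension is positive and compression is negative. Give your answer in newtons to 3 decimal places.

N=3 nodes, M=3 members, R=3 reactions → 2N=6, M+R=6
member 0 (0-1): L=4.6366, (cx,cy)=(0.8433,0.5375)
member 1 (0-2): L=7.0000, (cx,cy)=(1.0000,0.0000)
member 2 (1-2): L=3.9697, (cx,cy)=(0.7784,-0.6278)
solve A·x = −loads:
  F[0-1] = -2236.4986 N (compression)
  F[0-2] = -271.9769 N (compression)
  F[1-2] = +349.4028 N (tension)
  Rx@0 = +2157.9900 N
  Ry@0 = +1202.0319 N
  Ry@2 = -219.3419 N

-2236.499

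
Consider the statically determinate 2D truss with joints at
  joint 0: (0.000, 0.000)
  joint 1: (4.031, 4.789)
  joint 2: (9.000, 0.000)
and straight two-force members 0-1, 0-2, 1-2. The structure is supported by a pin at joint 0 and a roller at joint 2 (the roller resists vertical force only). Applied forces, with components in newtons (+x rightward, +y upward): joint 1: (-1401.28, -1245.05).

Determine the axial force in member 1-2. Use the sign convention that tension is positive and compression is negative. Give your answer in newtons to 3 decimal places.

270.904

N=3 nodes, M=3 members, R=3 reactions → 2N=6, M+R=6
member 0 (0-1): L=6.2597, (cx,cy)=(0.6440,0.7651)
member 1 (0-2): L=9.0000, (cx,cy)=(1.0000,0.0000)
member 2 (1-2): L=6.9011, (cx,cy)=(0.7200,-0.6939)
solve A·x = −loads:
  F[0-1] = -1873.1208 N (compression)
  F[0-2] = -195.0585 N (compression)
  F[1-2] = +270.9041 N (tension)
  Rx@0 = +1401.2800 N
  Ry@0 = +1433.0426 N
  Ry@2 = -187.9926 N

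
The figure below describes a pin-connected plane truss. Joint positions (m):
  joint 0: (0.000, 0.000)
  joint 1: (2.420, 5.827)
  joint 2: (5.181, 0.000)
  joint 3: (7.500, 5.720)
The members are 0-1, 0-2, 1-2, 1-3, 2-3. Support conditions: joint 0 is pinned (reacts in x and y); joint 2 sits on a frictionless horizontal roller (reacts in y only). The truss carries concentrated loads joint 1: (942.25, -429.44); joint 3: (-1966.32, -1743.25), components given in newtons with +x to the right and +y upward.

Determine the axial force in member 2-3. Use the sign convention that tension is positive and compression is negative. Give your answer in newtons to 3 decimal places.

-1909.452

N=4 nodes, M=5 members, R=3 reactions → 2N=8, M+R=8
member 0 (0-1): L=6.3095, (cx,cy)=(0.3835,0.9235)
member 1 (0-2): L=5.1810, (cx,cy)=(1.0000,0.0000)
member 2 (1-2): L=6.4480, (cx,cy)=(0.4282,-0.9037)
member 3 (1-3): L=5.0811, (cx,cy)=(0.9998,-0.0211)
member 4 (2-3): L=6.1722, (cx,cy)=(0.3757,0.9267)
solve A·x = −loads:
  F[0-1] = -606.0791 N (compression)
  F[0-2] = -791.6108 N (compression)
  F[1-2] = +173.2822 N (tension)
  F[1-3] = -1249.1845 N (compression)
  F[2-3] = -1909.4523 N (compression)
  Rx@0 = +1024.0700 N
  Ry@0 = +559.7272 N
  Ry@2 = +1612.9628 N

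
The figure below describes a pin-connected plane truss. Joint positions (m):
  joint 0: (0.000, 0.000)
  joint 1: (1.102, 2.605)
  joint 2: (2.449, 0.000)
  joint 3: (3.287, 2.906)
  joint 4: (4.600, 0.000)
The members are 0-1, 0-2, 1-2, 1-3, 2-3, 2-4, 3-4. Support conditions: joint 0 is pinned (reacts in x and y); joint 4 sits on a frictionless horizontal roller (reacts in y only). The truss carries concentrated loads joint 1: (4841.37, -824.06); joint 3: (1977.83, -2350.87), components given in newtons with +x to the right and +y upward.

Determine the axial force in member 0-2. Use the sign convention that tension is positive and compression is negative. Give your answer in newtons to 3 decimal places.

N=5 nodes, M=7 members, R=3 reactions → 2N=10, M+R=10
member 0 (0-1): L=2.8285, (cx,cy)=(0.3896,0.9210)
member 1 (0-2): L=2.4490, (cx,cy)=(1.0000,0.0000)
member 2 (1-2): L=2.9326, (cx,cy)=(0.4593,-0.8883)
member 3 (1-3): L=2.2056, (cx,cy)=(0.9906,0.1365)
member 4 (2-3): L=3.0244, (cx,cy)=(0.2771,0.9608)
member 5 (2-4): L=2.1510, (cx,cy)=(1.0000,0.0000)
member 6 (3-4): L=3.1889, (cx,cy)=(0.4117,-0.9113)
solve A·x = −loads:
  F[0-1] = +2924.5934 N (tension)
  F[0-2] = +5679.7627 N (tension)
  F[1-2] = -4232.6009 N (compression)
  F[1-3] = -1774.4511 N (compression)
  F[2-3] = +3912.9157 N (tension)
  F[2-4] = +2651.4953 N (tension)
  F[3-4] = -6439.6327 N (compression)
  Rx@0 = -6819.2000 N
  Ry@0 = -2693.4975 N
  Ry@4 = +5868.4275 N

5679.763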